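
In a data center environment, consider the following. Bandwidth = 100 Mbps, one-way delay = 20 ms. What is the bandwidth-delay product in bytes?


Given: bandwidth = 100 Mbps, delay = 20 ms
BDP in bits = 100 * 10^6 * 20 / 1000
BDP in bits = 2000000
BDP in bytes = 2000000 / 8 = 250000

250000


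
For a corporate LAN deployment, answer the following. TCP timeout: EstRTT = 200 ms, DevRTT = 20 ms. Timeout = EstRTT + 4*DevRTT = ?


Given: EstRTT = 200 ms, DevRTT = 20 ms
Timeout = EstRTT + 4 * DevRTT
4 * DevRTT = 4 * 20 = 80
Timeout = 200 + 80 = 280 ms

280


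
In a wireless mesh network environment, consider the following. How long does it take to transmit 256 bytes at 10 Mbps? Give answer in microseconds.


Given: packet = 256 bytes, bandwidth = 10 Mbps
Packet in bits = 256 * 8 = 2048 bits
Bandwidth = 10 * 10^6 = 10000000 bps
Time = 2048 / 10000000 seconds
Time in us = 2048 * 10^6 / 10000000 = 204.8

204.8


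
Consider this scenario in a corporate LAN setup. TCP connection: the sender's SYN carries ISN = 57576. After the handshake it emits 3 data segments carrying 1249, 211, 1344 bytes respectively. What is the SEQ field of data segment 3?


The SYN occupies sequence number ISN = 57576, so the first data byte is ISN + 1 = 57577.
SEQ of data segment i = (ISN + 1) + sum of payload sizes of segments 1..i-1.
Segment 1: SEQ = 57577, payload = 1249 bytes
Segment 2: SEQ = 58826, payload = 211 bytes
Segment 3: SEQ = 59037, payload = 1344 bytes
SEQ of segment 3 = 57577 + 1249 + 211 = 59037

59037


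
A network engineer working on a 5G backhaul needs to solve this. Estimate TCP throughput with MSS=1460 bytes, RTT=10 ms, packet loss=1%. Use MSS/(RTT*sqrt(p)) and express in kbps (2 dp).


Given: MSS = 1460 bytes, RTT = 10 ms, loss = 1%
RTT in seconds = 10 / 1000 = 0.01
Loss rate = 1% = 0.01
sqrt(loss) = sqrt(0.01) = 0.1
Throughput (bytes/s) = 1460 / (0.01 * 0.1) = 1460000.0000
Throughput (kbps) = 1460000.0000 * 8 / 1000 = 11680.000000 -> 11680.00 kbps (2 dp)

11680.00


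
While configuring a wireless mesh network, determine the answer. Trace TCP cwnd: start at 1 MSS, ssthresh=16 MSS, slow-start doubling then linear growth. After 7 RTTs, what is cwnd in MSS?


RTT 0: cwnd = 1 MSS (initial)
RTT 1: cwnd = 2 MSS (slow start, doubled)
RTT 2: cwnd = 4 MSS (slow start, doubled)
RTT 3: cwnd = 8 MSS (slow start, doubled)
RTT 4: cwnd = 16 MSS (slow start, doubled)
RTT 5: cwnd = 17 MSS (congestion avoidance, +1)
RTT 6: cwnd = 18 MSS (congestion avoidance, +1)
RTT 7: cwnd = 19 MSS (congestion avoidance, +1)

19


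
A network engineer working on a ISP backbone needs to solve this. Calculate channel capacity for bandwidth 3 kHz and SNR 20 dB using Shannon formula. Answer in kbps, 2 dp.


Given: B = 3 kHz, SNR = 20 dB
SNR linear = 10^(20/10) = 100
1 + SNR = 101
log2(101) = 6.6582114828
C = 3 * 1000 * 6.6582114828 = 19974.6344 bps
C = 19.974634 kbps -> 19.97 kbps (2 dp)

19.97


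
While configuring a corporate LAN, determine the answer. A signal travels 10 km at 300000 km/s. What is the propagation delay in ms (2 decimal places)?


Given: distance = 10 km, speed = 300000 km/s
Delay = distance / speed = 10 / 300000 seconds
Delay in ms = 10 * 1000 / 300000
Delay = 0.0333 ms
Rounded to 2 dp = 0.03 ms

0.03


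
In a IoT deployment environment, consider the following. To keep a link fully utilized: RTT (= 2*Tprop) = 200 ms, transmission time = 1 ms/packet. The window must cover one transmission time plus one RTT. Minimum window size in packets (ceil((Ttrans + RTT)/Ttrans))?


Given: Ttrans = 1 ms, RTT = 200 ms (= 2 * Tprop, Tprop = 100 ms)
Time until first ACK returns = Ttrans + RTT = 1 + 200 = 201 ms
Need W * Ttrans >= Ttrans + RTT  ->  W >= (Ttrans + RTT) / Ttrans
(Ttrans + RTT) / Ttrans = 201 / 1 = 201
W_min = ceil(201) = 201

201


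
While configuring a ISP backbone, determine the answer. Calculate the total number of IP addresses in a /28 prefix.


Given: CIDR prefix /28
Host bits = 32 - 28 = 4
Total addresses = 2^4 = 16

16


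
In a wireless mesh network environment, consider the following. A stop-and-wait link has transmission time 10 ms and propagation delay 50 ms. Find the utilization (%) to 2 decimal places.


Given: Ttrans = 10 ms, Tprop = 50 ms
RTT = 2 * Tprop = 2 * 50 = 100 ms
U = Ttrans / (Ttrans + RTT)
U = 10 / (10 + 100)
U = 10 / 110 = 0.090909
U% = 9.09%

9.09


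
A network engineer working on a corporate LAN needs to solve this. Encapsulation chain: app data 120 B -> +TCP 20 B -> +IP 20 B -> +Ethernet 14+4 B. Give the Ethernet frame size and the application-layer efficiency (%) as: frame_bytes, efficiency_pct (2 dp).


TCP segment = 120 + 20 = 140 B
IP packet = 140 + 20 = 160 B
Ethernet frame = 160 + 14 + 4 = 178 B
Efficiency = app / frame = 120 / 178 = 0.674157 = 67.4157% -> 67.42% (2 dp)

178, 67.42


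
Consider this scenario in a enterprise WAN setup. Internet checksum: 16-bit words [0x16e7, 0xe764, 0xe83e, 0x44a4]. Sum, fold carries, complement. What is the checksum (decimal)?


Given words: [0x16e7, 0xe764, 0xe83e, 0x44a4]
Step 1: Sum all words
Raw sum = 5863 + 59236 + 59454 + 17572 = 142125
Step 2: Fold carry: (11053 + 2) = 11055
One's complement = ~11055 & 0xFFFF = 54480

54480


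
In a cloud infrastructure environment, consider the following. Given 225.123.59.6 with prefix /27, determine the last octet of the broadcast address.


Given: IP = 225.123.59.6, prefix = /27
Host bits = 32 - 27 = 5
Network last octet = 6 AND mask = 0
Host part size = 2^5 - 1 = 31
Broadcast last octet = 0 OR 31 = 31

31


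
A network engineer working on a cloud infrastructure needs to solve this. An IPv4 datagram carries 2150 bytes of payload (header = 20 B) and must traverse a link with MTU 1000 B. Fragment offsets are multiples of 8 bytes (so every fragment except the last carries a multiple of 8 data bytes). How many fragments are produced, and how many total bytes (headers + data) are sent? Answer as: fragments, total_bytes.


Max data per non-final fragment = floor((MTU - header)/8)*8 = floor((1000 - 20)/8)*8 = floor(980/8)*8 = 976 B
Final fragment needs no 8-byte alignment: it can carry up to MTU - header = 980 B
Non-final fragments needed = ceil((payload - 980) / 976) = ceil(1170/976) = ceil(1.1988) = 2
Number of fragments = 2 + 1 = 3
Fragment sizes (data): 2 * 976 B + 198 B (last, 198 <= 980 OK)
Total bytes sent = payload + n_frags * header = 2150 + 3*20 = 2150 + 60 = 2210 B

3, 2210


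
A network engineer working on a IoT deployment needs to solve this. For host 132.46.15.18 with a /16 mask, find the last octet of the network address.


Given: IP = 132.46.15.18, prefix = /16
Subnet mask = 255.255.0.0
Last octet of IP: 18
Last octet of mask: 0
Network last octet = 18 AND 0 = 0

0


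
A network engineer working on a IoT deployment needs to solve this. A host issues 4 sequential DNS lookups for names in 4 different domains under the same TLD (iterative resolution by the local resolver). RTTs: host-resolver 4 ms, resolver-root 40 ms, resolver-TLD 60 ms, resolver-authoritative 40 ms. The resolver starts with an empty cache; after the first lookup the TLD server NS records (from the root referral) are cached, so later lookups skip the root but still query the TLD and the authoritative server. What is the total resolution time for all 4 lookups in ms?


Lookup 1 (cold cache): local + root + TLD + auth = 4 + 40 + 60 + 40 = 144 ms
Lookups 2..4 (TLD NS cached -> skip root; new domain -> still ask TLD and auth): local + TLD + auth = 4 + 60 + 40 = 104 ms each
Remaining 3 lookups: 3 * 104 = 312 ms
Total = 144 + 312 = 456 ms

456


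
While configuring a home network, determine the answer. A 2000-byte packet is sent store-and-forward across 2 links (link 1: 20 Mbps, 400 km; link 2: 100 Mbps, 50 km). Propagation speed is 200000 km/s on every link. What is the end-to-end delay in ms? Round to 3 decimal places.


Packet = 2000 bytes = 16000 bits. Store-and-forward: sum (t_trans + t_prop) per link.
Link 1: t_trans = 16000/(20*10^6) s = 0.8000 ms; t_prop = 400/200000 s = 2.0000 ms; subtotal = 2.8000 ms
Link 2: t_trans = 16000/(100*10^6) s = 0.1600 ms; t_prop = 50/200000 s = 0.2500 ms; subtotal = 0.4100 ms
End-to-end = 2.8000 + 0.4100 = 3.2100 ms -> 3.210 ms (3 dp)

3.210


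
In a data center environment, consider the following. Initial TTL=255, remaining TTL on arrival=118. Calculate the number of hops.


Given: initial TTL = 255, received TTL = 118
Hops = initial TTL - received TTL
Hops = 255 - 118 = 137

137


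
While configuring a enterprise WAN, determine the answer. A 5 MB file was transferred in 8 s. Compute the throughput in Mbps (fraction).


Given: file = 5 MB, time = 8 s
File in Mb = 5 * 8 = 40 Mb
Throughput = 40 / 8 Mbps
Throughput = 5 Mbps

5


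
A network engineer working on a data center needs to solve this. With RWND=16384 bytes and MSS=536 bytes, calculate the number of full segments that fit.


Given: RWND = 16384 bytes, MSS = 536 bytes
Full segments = floor(RWND / MSS)
Full segments = floor(16384 / 536)
Full segments = floor(30.5672) = 30

30


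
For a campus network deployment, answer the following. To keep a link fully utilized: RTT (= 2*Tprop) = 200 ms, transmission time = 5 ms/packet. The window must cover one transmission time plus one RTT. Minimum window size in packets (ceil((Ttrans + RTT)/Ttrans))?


Given: Ttrans = 5 ms, RTT = 200 ms (= 2 * Tprop, Tprop = 100 ms)
Time until first ACK returns = Ttrans + RTT = 5 + 200 = 205 ms
Need W * Ttrans >= Ttrans + RTT  ->  W >= (Ttrans + RTT) / Ttrans
(Ttrans + RTT) / Ttrans = 205 / 5 = 41
W_min = ceil(41) = 41

41


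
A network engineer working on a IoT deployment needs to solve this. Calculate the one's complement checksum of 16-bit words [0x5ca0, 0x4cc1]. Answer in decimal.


Given words: [0x5ca0, 0x4cc1]
Step 1: Sum all words
Raw sum = 23712 + 19649 = 43361
One's complement = ~43361 & 0xFFFF = 22174

22174


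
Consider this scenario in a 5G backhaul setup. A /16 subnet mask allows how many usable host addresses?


Given: subnet mask /16
Host bits = 32 - 16 = 16
Total addresses = 2^16 = 65536
Usable hosts = 65536 - 2 (network + broadcast) = 65534

65534


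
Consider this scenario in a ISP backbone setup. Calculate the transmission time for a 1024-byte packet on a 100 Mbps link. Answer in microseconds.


Given: packet = 1024 bytes, bandwidth = 100 Mbps
Packet in bits = 1024 * 8 = 8192 bits
Bandwidth = 100 * 10^6 = 100000000 bps
Time = 8192 / 100000000 seconds
Time in us = 8192 * 10^6 / 100000000 = 81.92

81.92


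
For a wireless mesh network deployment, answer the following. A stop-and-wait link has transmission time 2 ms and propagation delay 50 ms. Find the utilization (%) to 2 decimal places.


Given: Ttrans = 2 ms, Tprop = 50 ms
RTT = 2 * Tprop = 2 * 50 = 100 ms
U = Ttrans / (Ttrans + RTT)
U = 2 / (2 + 100)
U = 2 / 102 = 0.019608
U% = 1.96%

1.96


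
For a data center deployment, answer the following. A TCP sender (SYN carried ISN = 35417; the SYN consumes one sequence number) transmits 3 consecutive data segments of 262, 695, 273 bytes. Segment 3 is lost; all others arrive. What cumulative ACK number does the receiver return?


SYN uses sequence number 35417; first data byte = ISN + 1 = 35418.
Segment 1: SEQ = 35418, len = 262 B, covers [35418, 35679]
Segment 2: SEQ = 35680, len = 695 B, covers [35680, 36374]
Segment 3: SEQ = 36375, len = 273 B, covers [36375, 36647] [LOST]
In-order data received: bytes [35418, 36374] (segments 1..2).
Segment 3 missing -> gap begins at byte 36375.
Cumulative ACK = next expected in-order byte = 35418 + 262 + 695 = 36375

36375


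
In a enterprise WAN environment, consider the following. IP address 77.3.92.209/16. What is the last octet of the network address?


Given: IP = 77.3.92.209, prefix = /16
Subnet mask = 255.255.0.0
Last octet of IP: 209
Last octet of mask: 0
Network last octet = 209 AND 0 = 0

0


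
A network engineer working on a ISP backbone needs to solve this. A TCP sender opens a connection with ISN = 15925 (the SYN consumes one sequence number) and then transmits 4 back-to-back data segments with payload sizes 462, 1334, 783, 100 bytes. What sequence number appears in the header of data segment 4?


The SYN occupies sequence number ISN = 15925, so the first data byte is ISN + 1 = 15926.
SEQ of data segment i = (ISN + 1) + sum of payload sizes of segments 1..i-1.
Segment 1: SEQ = 15926, payload = 462 bytes
Segment 2: SEQ = 16388, payload = 1334 bytes
Segment 3: SEQ = 17722, payload = 783 bytes
Segment 4: SEQ = 18505, payload = 100 bytes
SEQ of segment 4 = 15926 + 462 + 1334 + 783 = 18505

18505


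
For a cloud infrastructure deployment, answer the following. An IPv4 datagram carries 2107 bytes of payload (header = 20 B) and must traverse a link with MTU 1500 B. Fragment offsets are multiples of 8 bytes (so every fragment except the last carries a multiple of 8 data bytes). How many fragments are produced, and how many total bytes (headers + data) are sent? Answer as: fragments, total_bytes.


Max data per non-final fragment = floor((MTU - header)/8)*8 = floor((1500 - 20)/8)*8 = floor(1480/8)*8 = 1480 B
Final fragment needs no 8-byte alignment: it can carry up to MTU - header = 1480 B
Non-final fragments needed = ceil((payload - 1480) / 1480) = ceil(627/1480) = ceil(0.4236) = 1
Number of fragments = 1 + 1 = 2
Fragment sizes (data): 1 * 1480 B + 627 B (last, 627 <= 1480 OK)
Total bytes sent = payload + n_frags * header = 2107 + 2*20 = 2107 + 40 = 2147 B

2, 2147


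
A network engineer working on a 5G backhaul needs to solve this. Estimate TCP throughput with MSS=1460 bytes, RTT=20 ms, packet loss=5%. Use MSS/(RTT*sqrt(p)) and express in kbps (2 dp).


Given: MSS = 1460 bytes, RTT = 20 ms, loss = 5%
RTT in seconds = 20 / 1000 = 0.02
Loss rate = 5% = 0.05
sqrt(loss) = sqrt(0.05) = 0.223606797750
Throughput (bytes/s) = 1460 / (0.02 * 0.223606797750) = 326465.9247
Throughput (kbps) = 326465.9247 * 8 / 1000 = 2611.727398 -> 2611.73 kbps (2 dp)

2611.73


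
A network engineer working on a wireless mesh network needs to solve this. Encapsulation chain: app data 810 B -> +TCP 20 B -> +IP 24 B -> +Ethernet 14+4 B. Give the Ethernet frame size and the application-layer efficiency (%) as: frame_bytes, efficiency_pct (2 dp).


TCP segment = 810 + 20 = 830 B
IP packet = 830 + 24 = 854 B
Ethernet frame = 854 + 14 + 4 = 872 B
Efficiency = app / frame = 810 / 872 = 0.928899 = 92.8899% -> 92.89% (2 dp)

872, 92.89


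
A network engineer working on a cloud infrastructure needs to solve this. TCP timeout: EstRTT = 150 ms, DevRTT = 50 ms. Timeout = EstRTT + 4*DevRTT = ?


Given: EstRTT = 150 ms, DevRTT = 50 ms
Timeout = EstRTT + 4 * DevRTT
4 * DevRTT = 4 * 50 = 200
Timeout = 150 + 200 = 350 ms

350


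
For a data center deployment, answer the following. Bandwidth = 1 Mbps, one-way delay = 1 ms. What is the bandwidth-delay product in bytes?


Given: bandwidth = 1 Mbps, delay = 1 ms
BDP in bits = 1 * 10^6 * 1 / 1000
BDP in bits = 1000
BDP in bytes = 1000 / 8 = 125

125


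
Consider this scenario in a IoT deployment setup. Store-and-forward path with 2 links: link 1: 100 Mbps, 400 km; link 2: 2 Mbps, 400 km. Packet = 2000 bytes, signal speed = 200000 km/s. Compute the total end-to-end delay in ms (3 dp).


Packet = 2000 bytes = 16000 bits. Store-and-forward: sum (t_trans + t_prop) per link.
Link 1: t_trans = 16000/(100*10^6) s = 0.1600 ms; t_prop = 400/200000 s = 2.0000 ms; subtotal = 2.1600 ms
Link 2: t_trans = 16000/(2*10^6) s = 8.0000 ms; t_prop = 400/200000 s = 2.0000 ms; subtotal = 10.0000 ms
End-to-end = 2.1600 + 10.0000 = 12.1600 ms -> 12.160 ms (3 dp)

12.160


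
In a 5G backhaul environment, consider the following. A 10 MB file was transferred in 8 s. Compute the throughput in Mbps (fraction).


Given: file = 10 MB, time = 8 s
File in Mb = 10 * 8 = 80 Mb
Throughput = 80 / 8 Mbps
Throughput = 10 Mbps

10


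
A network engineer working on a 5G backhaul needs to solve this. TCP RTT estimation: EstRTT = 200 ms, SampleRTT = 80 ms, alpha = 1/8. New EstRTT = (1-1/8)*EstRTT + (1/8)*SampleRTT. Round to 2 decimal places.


Given: EstRTT = 200 ms, SampleRTT = 80 ms, alpha = 1/8
New EstRTT = (1 - alpha) * EstRTT + alpha * SampleRTT
(7/8) * 200 = 175
(1/8) * 80 = 10
New EstRTT = 175 + 10 = 185 ms -> 185.00 ms (2 dp)

185.00


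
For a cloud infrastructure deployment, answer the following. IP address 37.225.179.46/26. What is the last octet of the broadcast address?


Given: IP = 37.225.179.46, prefix = /26
Host bits = 32 - 26 = 6
Network last octet = 46 AND mask = 0
Host part size = 2^6 - 1 = 63
Broadcast last octet = 0 OR 63 = 63

63


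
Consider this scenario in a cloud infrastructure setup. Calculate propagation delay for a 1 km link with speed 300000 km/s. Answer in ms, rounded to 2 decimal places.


Given: distance = 1 km, speed = 300000 km/s
Delay = distance / speed = 1 / 300000 seconds
Delay in ms = 1 * 1000 / 300000
Delay = 0.0033 ms
Rounded to 2 dp = 0.00 ms

0.00


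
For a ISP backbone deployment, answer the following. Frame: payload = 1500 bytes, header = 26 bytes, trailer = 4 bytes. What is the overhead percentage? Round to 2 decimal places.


Given: payload = 1500 B, header = 26 B, trailer = 4 B
Overhead bytes = header + trailer = 26 + 4 = 30
Total frame = payload + overhead = 1500 + 30 = 1530
Overhead % = 30 / 1530 * 100 = 1.9608% -> 1.96% (2 dp)

1.96


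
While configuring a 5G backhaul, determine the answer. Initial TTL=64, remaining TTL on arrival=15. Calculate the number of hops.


Given: initial TTL = 64, received TTL = 15
Hops = initial TTL - received TTL
Hops = 64 - 15 = 49

49


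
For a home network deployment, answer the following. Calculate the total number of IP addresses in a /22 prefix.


Given: CIDR prefix /22
Host bits = 32 - 22 = 10
Total addresses = 2^10 = 1024

1024


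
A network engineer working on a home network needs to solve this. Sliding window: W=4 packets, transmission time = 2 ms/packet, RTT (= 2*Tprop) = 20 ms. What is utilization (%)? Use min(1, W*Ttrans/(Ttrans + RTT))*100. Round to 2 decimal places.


Given: W = 4, Ttrans = 2 ms, RTT = 20 ms (= 2 * Tprop, Tprop = 10 ms)
Cycle time = Ttrans + RTT = 2 + 20 = 22 ms (first packet sent until its ACK returns)
W * Ttrans = 4 * 2 = 8 ms of sending per cycle
W * Ttrans / (Ttrans + RTT) = 8 / 22 = 0.363636
U = min(1, 0.363636) = 0.363636
U% = 36.36%

36.36


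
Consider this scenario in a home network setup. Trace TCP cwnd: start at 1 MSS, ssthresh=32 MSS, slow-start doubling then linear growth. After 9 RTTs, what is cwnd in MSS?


RTT 0: cwnd = 1 MSS (initial)
RTT 1: cwnd = 2 MSS (slow start, doubled)
RTT 2: cwnd = 4 MSS (slow start, doubled)
RTT 3: cwnd = 8 MSS (slow start, doubled)
RTT 4: cwnd = 16 MSS (slow start, doubled)
RTT 5: cwnd = 32 MSS (slow start, doubled)
RTT 6: cwnd = 33 MSS (congestion avoidance, +1)
RTT 7: cwnd = 34 MSS (congestion avoidance, +1)
RTT 8: cwnd = 35 MSS (congestion avoidance, +1)
RTT 9: cwnd = 36 MSS (congestion avoidance, +1)

36


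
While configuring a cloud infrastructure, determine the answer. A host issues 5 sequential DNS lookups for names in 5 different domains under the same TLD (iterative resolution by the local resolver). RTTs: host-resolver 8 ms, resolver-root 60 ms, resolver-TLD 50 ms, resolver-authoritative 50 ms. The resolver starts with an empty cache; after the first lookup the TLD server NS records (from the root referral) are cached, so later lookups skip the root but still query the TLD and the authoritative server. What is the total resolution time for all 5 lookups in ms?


Lookup 1 (cold cache): local + root + TLD + auth = 8 + 60 + 50 + 50 = 168 ms
Lookups 2..5 (TLD NS cached -> skip root; new domain -> still ask TLD and auth): local + TLD + auth = 8 + 50 + 50 = 108 ms each
Remaining 4 lookups: 4 * 108 = 432 ms
Total = 168 + 432 = 600 ms

600


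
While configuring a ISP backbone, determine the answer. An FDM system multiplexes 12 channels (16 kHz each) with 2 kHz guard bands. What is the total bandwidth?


Given: 12 channels, 16 kHz each, guard = 2 kHz
Channel bandwidth = 12 * 16 = 192 kHz
Guard bands = 11 gaps * 2 kHz = 22 kHz
Total = 192 + 22 = 214 kHz

214


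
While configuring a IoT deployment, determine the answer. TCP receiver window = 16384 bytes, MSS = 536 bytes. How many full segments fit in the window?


Given: RWND = 16384 bytes, MSS = 536 bytes
Full segments = floor(RWND / MSS)
Full segments = floor(16384 / 536)
Full segments = floor(30.5672) = 30

30


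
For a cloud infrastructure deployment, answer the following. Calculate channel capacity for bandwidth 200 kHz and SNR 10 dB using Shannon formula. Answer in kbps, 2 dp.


Given: B = 200 kHz, SNR = 10 dB
SNR linear = 10^(10/10) = 10
1 + SNR = 11
log2(11) = 3.4594316186
C = 200 * 1000 * 3.4594316186 = 691886.3237 bps
C = 691.886324 kbps -> 691.89 kbps (2 dp)

691.89


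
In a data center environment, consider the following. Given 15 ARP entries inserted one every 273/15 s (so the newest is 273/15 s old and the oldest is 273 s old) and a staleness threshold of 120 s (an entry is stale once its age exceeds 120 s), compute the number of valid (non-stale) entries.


Ages are k * 273/15 s for k = 1..15 (spacing = 18.2000 s).
Entry k is valid iff k * 273/15 <= 120 iff k <= 15 * 120 / 273 = 6.5934
n_valid = floor(6.5934) = 6
(n_stale = 15 - 6 = 9)

6


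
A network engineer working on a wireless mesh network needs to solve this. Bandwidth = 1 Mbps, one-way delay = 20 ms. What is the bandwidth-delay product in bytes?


Given: bandwidth = 1 Mbps, delay = 20 ms
BDP in bits = 1 * 10^6 * 20 / 1000
BDP in bits = 20000
BDP in bytes = 20000 / 8 = 2500

2500


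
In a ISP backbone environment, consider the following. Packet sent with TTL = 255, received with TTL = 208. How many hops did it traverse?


Given: initial TTL = 255, received TTL = 208
Hops = initial TTL - received TTL
Hops = 255 - 208 = 47

47


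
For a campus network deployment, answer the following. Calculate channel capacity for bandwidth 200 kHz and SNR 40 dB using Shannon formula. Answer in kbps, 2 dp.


Given: B = 200 kHz, SNR = 40 dB
SNR linear = 10^(40/10) = 10000
1 + SNR = 10001
log2(10001) = 13.2878566418
C = 200 * 1000 * 13.2878566418 = 2657571.3284 bps
C = 2657.571328 kbps -> 2657.57 kbps (2 dp)

2657.57


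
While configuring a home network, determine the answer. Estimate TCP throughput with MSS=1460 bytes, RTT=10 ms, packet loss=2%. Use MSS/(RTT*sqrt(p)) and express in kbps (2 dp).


Given: MSS = 1460 bytes, RTT = 10 ms, loss = 2%
RTT in seconds = 10 / 1000 = 0.01
Loss rate = 2% = 0.02
sqrt(loss) = sqrt(0.02) = 0.141421356237
Throughput (bytes/s) = 1460 / (0.01 * 0.141421356237) = 1032375.9005
Throughput (kbps) = 1032375.9005 * 8 / 1000 = 8259.007204 -> 8259.01 kbps (2 dp)

8259.01


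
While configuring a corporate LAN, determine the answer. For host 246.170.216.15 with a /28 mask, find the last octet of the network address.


Given: IP = 246.170.216.15, prefix = /28
Subnet mask = 255.255.255.240
Last octet of IP: 15
Last octet of mask: 240
Network last octet = 15 AND 240 = 0

0


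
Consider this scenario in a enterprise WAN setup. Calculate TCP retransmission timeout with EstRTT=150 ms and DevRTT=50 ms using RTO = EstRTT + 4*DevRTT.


Given: EstRTT = 150 ms, DevRTT = 50 ms
Timeout = EstRTT + 4 * DevRTT
4 * DevRTT = 4 * 50 = 200
Timeout = 150 + 200 = 350 ms

350


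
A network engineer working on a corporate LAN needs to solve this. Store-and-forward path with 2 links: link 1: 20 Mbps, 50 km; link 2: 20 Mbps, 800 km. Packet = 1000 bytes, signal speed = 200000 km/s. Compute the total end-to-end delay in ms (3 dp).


Packet = 1000 bytes = 8000 bits. Store-and-forward: sum (t_trans + t_prop) per link.
Link 1: t_trans = 8000/(20*10^6) s = 0.4000 ms; t_prop = 50/200000 s = 0.2500 ms; subtotal = 0.6500 ms
Link 2: t_trans = 8000/(20*10^6) s = 0.4000 ms; t_prop = 800/200000 s = 4.0000 ms; subtotal = 4.4000 ms
End-to-end = 0.6500 + 4.4000 = 5.0500 ms -> 5.050 ms (3 dp)

5.050


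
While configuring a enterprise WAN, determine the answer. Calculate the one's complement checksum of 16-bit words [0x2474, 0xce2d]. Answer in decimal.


Given words: [0x2474, 0xce2d]
Step 1: Sum all words
Raw sum = 9332 + 52781 = 62113
One's complement = ~62113 & 0xFFFF = 3422

3422


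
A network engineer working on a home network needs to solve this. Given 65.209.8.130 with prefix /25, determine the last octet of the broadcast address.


Given: IP = 65.209.8.130, prefix = /25
Host bits = 32 - 25 = 7
Network last octet = 130 AND mask = 128
Host part size = 2^7 - 1 = 127
Broadcast last octet = 128 OR 127 = 255

255


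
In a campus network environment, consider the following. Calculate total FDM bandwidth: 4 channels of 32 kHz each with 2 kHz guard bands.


Given: 4 channels, 32 kHz each, guard = 2 kHz
Channel bandwidth = 4 * 32 = 128 kHz
Guard bands = 3 gaps * 2 kHz = 6 kHz
Total = 128 + 6 = 134 kHz

134


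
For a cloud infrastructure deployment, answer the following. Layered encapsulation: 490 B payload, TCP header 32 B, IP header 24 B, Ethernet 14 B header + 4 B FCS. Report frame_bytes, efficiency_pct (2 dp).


TCP segment = 490 + 32 = 522 B
IP packet = 522 + 24 = 546 B
Ethernet frame = 546 + 14 + 4 = 564 B
Efficiency = app / frame = 490 / 564 = 0.868794 = 86.8794% -> 86.88% (2 dp)

564, 86.88


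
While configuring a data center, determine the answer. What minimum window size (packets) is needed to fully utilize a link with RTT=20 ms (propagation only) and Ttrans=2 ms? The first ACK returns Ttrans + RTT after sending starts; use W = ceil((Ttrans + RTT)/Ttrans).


Given: Ttrans = 2 ms, RTT = 20 ms (= 2 * Tprop, Tprop = 10 ms)
Time until first ACK returns = Ttrans + RTT = 2 + 20 = 22 ms
Need W * Ttrans >= Ttrans + RTT  ->  W >= (Ttrans + RTT) / Ttrans
(Ttrans + RTT) / Ttrans = 22 / 2 = 11
W_min = ceil(11) = 11

11


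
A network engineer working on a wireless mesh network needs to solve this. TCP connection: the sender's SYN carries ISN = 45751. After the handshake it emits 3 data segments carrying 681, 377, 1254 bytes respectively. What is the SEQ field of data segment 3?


The SYN occupies sequence number ISN = 45751, so the first data byte is ISN + 1 = 45752.
SEQ of data segment i = (ISN + 1) + sum of payload sizes of segments 1..i-1.
Segment 1: SEQ = 45752, payload = 681 bytes
Segment 2: SEQ = 46433, payload = 377 bytes
Segment 3: SEQ = 46810, payload = 1254 bytes
SEQ of segment 3 = 45752 + 681 + 377 = 46810

46810


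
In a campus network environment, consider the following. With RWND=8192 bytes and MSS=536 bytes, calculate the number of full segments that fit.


Given: RWND = 8192 bytes, MSS = 536 bytes
Full segments = floor(RWND / MSS)
Full segments = floor(8192 / 536)
Full segments = floor(15.2836) = 15

15


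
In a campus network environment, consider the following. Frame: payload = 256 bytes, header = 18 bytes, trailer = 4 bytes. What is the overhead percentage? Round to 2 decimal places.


Given: payload = 256 B, header = 18 B, trailer = 4 B
Overhead bytes = header + trailer = 18 + 4 = 22
Total frame = payload + overhead = 256 + 22 = 278
Overhead % = 22 / 278 * 100 = 7.9137% -> 7.91% (2 dp)

7.91


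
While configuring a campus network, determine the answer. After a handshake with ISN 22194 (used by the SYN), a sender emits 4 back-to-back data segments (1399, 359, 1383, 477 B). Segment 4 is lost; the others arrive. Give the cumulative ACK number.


SYN uses sequence number 22194; first data byte = ISN + 1 = 22195.
Segment 1: SEQ = 22195, len = 1399 B, covers [22195, 23593]
Segment 2: SEQ = 23594, len = 359 B, covers [23594, 23952]
Segment 3: SEQ = 23953, len = 1383 B, covers [23953, 25335]
Segment 4: SEQ = 25336, len = 477 B, covers [25336, 25812] [LOST]
In-order data received: bytes [22195, 25335] (segments 1..3).
Segment 4 missing -> gap begins at byte 25336.
Cumulative ACK = next expected in-order byte = 22195 + 1399 + 359 + 1383 = 25336

25336


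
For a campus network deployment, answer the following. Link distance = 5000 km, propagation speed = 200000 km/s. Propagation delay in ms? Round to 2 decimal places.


Given: distance = 5000 km, speed = 200000 km/s
Delay = distance / speed = 5000 / 200000 seconds
Delay in ms = 5000 * 1000 / 200000
Delay = 25.0000 ms
Rounded to 2 dp = 25.00 ms

25.00


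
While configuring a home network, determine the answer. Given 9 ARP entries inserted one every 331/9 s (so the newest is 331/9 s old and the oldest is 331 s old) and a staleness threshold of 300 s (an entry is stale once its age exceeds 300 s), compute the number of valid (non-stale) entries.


Ages are k * 331/9 s for k = 1..9 (spacing = 36.7778 s).
Entry k is valid iff k * 331/9 <= 300 iff k <= 9 * 300 / 331 = 8.1571
n_valid = floor(8.1571) = 8
(n_stale = 9 - 8 = 1)

8


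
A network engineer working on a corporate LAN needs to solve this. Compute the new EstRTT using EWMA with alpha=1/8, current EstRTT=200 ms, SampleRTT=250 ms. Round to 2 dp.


Given: EstRTT = 200 ms, SampleRTT = 250 ms, alpha = 1/8
New EstRTT = (1 - alpha) * EstRTT + alpha * SampleRTT
(7/8) * 200 = 175
(1/8) * 250 = 31.25
New EstRTT = 175 + 31.25 = 206.25 ms -> 206.25 ms (2 dp)

206.25


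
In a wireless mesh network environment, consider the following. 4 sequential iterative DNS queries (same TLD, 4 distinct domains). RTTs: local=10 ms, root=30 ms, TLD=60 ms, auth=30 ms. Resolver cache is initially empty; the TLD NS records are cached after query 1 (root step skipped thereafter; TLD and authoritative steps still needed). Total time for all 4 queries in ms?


Lookup 1 (cold cache): local + root + TLD + auth = 10 + 30 + 60 + 30 = 130 ms
Lookups 2..4 (TLD NS cached -> skip root; new domain -> still ask TLD and auth): local + TLD + auth = 10 + 60 + 30 = 100 ms each
Remaining 3 lookups: 3 * 100 = 300 ms
Total = 130 + 300 = 430 ms

430


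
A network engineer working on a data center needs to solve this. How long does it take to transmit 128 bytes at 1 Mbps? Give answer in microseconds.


Given: packet = 128 bytes, bandwidth = 1 Mbps
Packet in bits = 128 * 8 = 1024 bits
Bandwidth = 1 * 10^6 = 1000000 bps
Time = 1024 / 1000000 seconds
Time in us = 1024 * 10^6 / 1000000 = 1024

1024


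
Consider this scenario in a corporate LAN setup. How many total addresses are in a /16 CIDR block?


Given: CIDR prefix /16
Host bits = 32 - 16 = 16
Total addresses = 2^16 = 65536

65536


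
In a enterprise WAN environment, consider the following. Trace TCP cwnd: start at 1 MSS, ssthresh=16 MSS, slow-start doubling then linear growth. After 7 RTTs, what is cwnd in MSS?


RTT 0: cwnd = 1 MSS (initial)
RTT 1: cwnd = 2 MSS (slow start, doubled)
RTT 2: cwnd = 4 MSS (slow start, doubled)
RTT 3: cwnd = 8 MSS (slow start, doubled)
RTT 4: cwnd = 16 MSS (slow start, doubled)
RTT 5: cwnd = 17 MSS (congestion avoidance, +1)
RTT 6: cwnd = 18 MSS (congestion avoidance, +1)
RTT 7: cwnd = 19 MSS (congestion avoidance, +1)

19


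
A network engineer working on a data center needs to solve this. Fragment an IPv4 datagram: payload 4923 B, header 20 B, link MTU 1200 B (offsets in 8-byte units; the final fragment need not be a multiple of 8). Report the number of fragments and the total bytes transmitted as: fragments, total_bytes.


Max data per non-final fragment = floor((MTU - header)/8)*8 = floor((1200 - 20)/8)*8 = floor(1180/8)*8 = 1176 B
Final fragment needs no 8-byte alignment: it can carry up to MTU - header = 1180 B
Non-final fragments needed = ceil((payload - 1180) / 1176) = ceil(3743/1176) = ceil(3.1828) = 4
Number of fragments = 4 + 1 = 5
Fragment sizes (data): 4 * 1176 B + 219 B (last, 219 <= 1180 OK)
Total bytes sent = payload + n_frags * header = 4923 + 5*20 = 4923 + 100 = 5023 B

5, 5023


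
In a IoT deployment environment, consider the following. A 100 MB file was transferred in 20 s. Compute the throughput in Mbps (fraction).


Given: file = 100 MB, time = 20 s
File in Mb = 100 * 8 = 800 Mb
Throughput = 800 / 20 Mbps
Throughput = 40 Mbps

40


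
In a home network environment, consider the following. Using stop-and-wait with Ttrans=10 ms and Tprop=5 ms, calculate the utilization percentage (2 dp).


Given: Ttrans = 10 ms, Tprop = 5 ms
RTT = 2 * Tprop = 2 * 5 = 10 ms
U = Ttrans / (Ttrans + RTT)
U = 10 / (10 + 10)
U = 10 / 20 = 0.5
U% = 50.00%

50.00


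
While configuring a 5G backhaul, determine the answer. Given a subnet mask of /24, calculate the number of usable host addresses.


Given: subnet mask /24
Host bits = 32 - 24 = 8
Total addresses = 2^8 = 256
Usable hosts = 256 - 2 (network + broadcast) = 254

254


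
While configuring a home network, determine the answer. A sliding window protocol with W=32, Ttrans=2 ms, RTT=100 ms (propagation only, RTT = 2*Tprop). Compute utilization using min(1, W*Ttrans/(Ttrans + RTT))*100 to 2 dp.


Given: W = 32, Ttrans = 2 ms, RTT = 100 ms (= 2 * Tprop, Tprop = 50 ms)
Cycle time = Ttrans + RTT = 2 + 100 = 102 ms (first packet sent until its ACK returns)
W * Ttrans = 32 * 2 = 64 ms of sending per cycle
W * Ttrans / (Ttrans + RTT) = 64 / 102 = 0.627451
U = min(1, 0.627451) = 0.627451
U% = 62.75%

62.75


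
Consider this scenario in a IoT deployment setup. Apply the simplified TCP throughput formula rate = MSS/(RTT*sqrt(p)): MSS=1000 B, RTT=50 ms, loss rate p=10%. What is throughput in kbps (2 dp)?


Given: MSS = 1000 bytes, RTT = 50 ms, loss = 10%
RTT in seconds = 50 / 1000 = 0.05
Loss rate = 10% = 0.1
sqrt(loss) = sqrt(0.1) = 0.316227766017
Throughput (bytes/s) = 1000 / (0.05 * 0.316227766017) = 63245.5532
Throughput (kbps) = 63245.5532 * 8 / 1000 = 505.964426 -> 505.96 kbps (2 dp)

505.96


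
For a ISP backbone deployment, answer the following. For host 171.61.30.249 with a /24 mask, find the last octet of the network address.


Given: IP = 171.61.30.249, prefix = /24
Subnet mask = 255.255.255.0
Last octet of IP: 249
Last octet of mask: 0
Network last octet = 249 AND 0 = 0

0


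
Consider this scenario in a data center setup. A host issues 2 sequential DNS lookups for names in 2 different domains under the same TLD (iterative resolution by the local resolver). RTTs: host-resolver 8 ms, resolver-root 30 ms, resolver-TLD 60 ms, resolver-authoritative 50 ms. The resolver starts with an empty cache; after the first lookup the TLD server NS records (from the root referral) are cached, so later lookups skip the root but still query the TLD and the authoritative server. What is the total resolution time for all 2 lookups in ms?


Lookup 1 (cold cache): local + root + TLD + auth = 8 + 30 + 60 + 50 = 148 ms
Lookups 2..2 (TLD NS cached -> skip root; new domain -> still ask TLD and auth): local + TLD + auth = 8 + 60 + 50 = 118 ms each
Remaining 1 lookups: 1 * 118 = 118 ms
Total = 148 + 118 = 266 ms

266


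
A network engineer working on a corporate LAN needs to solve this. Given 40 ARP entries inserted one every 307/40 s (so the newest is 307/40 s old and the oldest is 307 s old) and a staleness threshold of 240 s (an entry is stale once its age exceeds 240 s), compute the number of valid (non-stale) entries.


Ages are k * 307/40 s for k = 1..40 (spacing = 7.6750 s).
Entry k is valid iff k * 307/40 <= 240 iff k <= 40 * 240 / 307 = 31.2704
n_valid = floor(31.2704) = 31
(n_stale = 40 - 31 = 9)

31


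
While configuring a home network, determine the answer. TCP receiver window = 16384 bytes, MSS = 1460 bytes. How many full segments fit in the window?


Given: RWND = 16384 bytes, MSS = 1460 bytes
Full segments = floor(RWND / MSS)
Full segments = floor(16384 / 1460)
Full segments = floor(11.2219) = 11

11


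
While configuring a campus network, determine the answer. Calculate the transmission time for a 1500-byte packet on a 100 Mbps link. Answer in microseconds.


Given: packet = 1500 bytes, bandwidth = 100 Mbps
Packet in bits = 1500 * 8 = 12000 bits
Bandwidth = 100 * 10^6 = 100000000 bps
Time = 12000 / 100000000 seconds
Time in us = 12000 * 10^6 / 100000000 = 120

120


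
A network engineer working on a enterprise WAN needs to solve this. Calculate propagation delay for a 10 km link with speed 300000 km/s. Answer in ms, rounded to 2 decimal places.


Given: distance = 10 km, speed = 300000 km/s
Delay = distance / speed = 10 / 300000 seconds
Delay in ms = 10 * 1000 / 300000
Delay = 0.0333 ms
Rounded to 2 dp = 0.03 ms

0.03


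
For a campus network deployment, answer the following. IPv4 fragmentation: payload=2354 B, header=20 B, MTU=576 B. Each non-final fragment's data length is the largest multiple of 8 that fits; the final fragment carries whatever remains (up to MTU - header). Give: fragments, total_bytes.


Max data per non-final fragment = floor((MTU - header)/8)*8 = floor((576 - 20)/8)*8 = floor(556/8)*8 = 552 B
Final fragment needs no 8-byte alignment: it can carry up to MTU - header = 556 B
Non-final fragments needed = ceil((payload - 556) / 552) = ceil(1798/552) = ceil(3.2572) = 4
Number of fragments = 4 + 1 = 5
Fragment sizes (data): 4 * 552 B + 146 B (last, 146 <= 556 OK)
Total bytes sent = payload + n_frags * header = 2354 + 5*20 = 2354 + 100 = 2454 B

5, 2454


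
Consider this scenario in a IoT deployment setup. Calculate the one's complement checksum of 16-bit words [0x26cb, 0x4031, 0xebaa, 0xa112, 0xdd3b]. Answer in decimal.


Given words: [0x26cb, 0x4031, 0xebaa, 0xa112, 0xdd3b]
Step 1: Sum all words
Raw sum = 9931 + 16433 + 60330 + 41234 + 56635 = 184563
Step 2: Fold carry: (53491 + 2) = 53493
One's complement = ~53493 & 0xFFFF = 12042

12042


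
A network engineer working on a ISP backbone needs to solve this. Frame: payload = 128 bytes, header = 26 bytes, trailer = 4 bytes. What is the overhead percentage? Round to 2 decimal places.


Given: payload = 128 B, header = 26 B, trailer = 4 B
Overhead bytes = header + trailer = 26 + 4 = 30
Total frame = payload + overhead = 128 + 30 = 158
Overhead % = 30 / 158 * 100 = 18.9873% -> 18.99% (2 dp)

18.99


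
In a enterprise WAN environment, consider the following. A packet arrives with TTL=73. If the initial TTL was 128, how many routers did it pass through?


Given: initial TTL = 128, received TTL = 73
Hops = initial TTL - received TTL
Hops = 128 - 73 = 55

55


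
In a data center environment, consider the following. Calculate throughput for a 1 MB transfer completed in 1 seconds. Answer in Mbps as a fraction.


Given: file = 1 MB, time = 1 s
File in Mb = 1 * 8 = 8 Mb
Throughput = 8 / 1 Mbps
Throughput = 8 Mbps

8


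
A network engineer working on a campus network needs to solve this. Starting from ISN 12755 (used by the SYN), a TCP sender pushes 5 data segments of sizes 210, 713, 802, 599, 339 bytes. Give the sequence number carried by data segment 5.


The SYN occupies sequence number ISN = 12755, so the first data byte is ISN + 1 = 12756.
SEQ of data segment i = (ISN + 1) + sum of payload sizes of segments 1..i-1.
Segment 1: SEQ = 12756, payload = 210 bytes
Segment 2: SEQ = 12966, payload = 713 bytes
Segment 3: SEQ = 13679, payload = 802 bytes
Segment 4: SEQ = 14481, payload = 599 bytes
Segment 5: SEQ = 15080, payload = 339 bytes
SEQ of segment 5 = 12756 + 210 + 713 + 802 + 599 = 15080

15080


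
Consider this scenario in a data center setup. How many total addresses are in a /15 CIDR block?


Given: CIDR prefix /15
Host bits = 32 - 15 = 17
Total addresses = 2^17 = 131072

131072


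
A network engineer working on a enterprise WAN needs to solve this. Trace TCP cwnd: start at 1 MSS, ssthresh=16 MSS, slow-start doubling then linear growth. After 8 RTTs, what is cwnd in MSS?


RTT 0: cwnd = 1 MSS (initial)
RTT 1: cwnd = 2 MSS (slow start, doubled)
RTT 2: cwnd = 4 MSS (slow start, doubled)
RTT 3: cwnd = 8 MSS (slow start, doubled)
RTT 4: cwnd = 16 MSS (slow start, doubled)
RTT 5: cwnd = 17 MSS (congestion avoidance, +1)
RTT 6: cwnd = 18 MSS (congestion avoidance, +1)
RTT 7: cwnd = 19 MSS (congestion avoidance, +1)
RTT 8: cwnd = 20 MSS (congestion avoidance, +1)

20


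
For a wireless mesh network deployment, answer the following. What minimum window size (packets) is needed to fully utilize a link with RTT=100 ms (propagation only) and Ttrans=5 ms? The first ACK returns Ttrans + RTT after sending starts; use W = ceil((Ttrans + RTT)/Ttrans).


Given: Ttrans = 5 ms, RTT = 100 ms (= 2 * Tprop, Tprop = 50 ms)
Time until first ACK returns = Ttrans + RTT = 5 + 100 = 105 ms
Need W * Ttrans >= Ttrans + RTT  ->  W >= (Ttrans + RTT) / Ttrans
(Ttrans + RTT) / Ttrans = 105 / 5 = 21
W_min = ceil(21) = 21

21
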